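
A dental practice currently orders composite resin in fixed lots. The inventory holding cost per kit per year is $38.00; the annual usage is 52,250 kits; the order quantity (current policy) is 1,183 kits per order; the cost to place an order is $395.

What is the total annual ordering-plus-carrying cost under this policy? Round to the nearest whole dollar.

$39,923

Ordering: D/Q × S = 52,250/1,183 × $395 = $17,446.11
Holding:  Q/2 × H = 1,183/2 × $38 = $22,477.00
Total = $17,446.11 + $22,477.00 = $39,923.11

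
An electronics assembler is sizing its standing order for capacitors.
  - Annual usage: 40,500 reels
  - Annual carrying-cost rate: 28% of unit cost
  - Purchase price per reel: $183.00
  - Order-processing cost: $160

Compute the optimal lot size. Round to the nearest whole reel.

503 reels

H = i·C = 0.28 × $183 = $51.2400 per reel-year
EOQ = √(2DS/H) = √(2 × 40,500 × 160 / 51.24)
    = √(252,927.40) ≈ 502.92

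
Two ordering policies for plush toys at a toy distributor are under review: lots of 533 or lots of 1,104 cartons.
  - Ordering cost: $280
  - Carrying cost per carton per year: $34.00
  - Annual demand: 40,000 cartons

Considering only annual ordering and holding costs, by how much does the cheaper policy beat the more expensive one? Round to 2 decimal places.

Annual cost at Q: ordering D·S/Q plus holding Q·H/2.
TC(533) = (40,000/533)×280 + (533/2)×34 = $30,074.13
TC(1,104) = (40,000/1,104)×280 + (1,104/2)×34 = $28,912.93
Lots of 1,104 are cheaper by $1,161.21.

$1,161.21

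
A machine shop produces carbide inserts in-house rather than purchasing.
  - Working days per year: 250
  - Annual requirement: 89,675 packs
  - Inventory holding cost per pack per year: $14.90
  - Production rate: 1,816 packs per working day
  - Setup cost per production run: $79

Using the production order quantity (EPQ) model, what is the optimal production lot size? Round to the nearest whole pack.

d = 89,675/250 = 358.7000 packs/day;  effective holding cost H(1 − d/p) = 14.9·(1 − 358.7000/1816) = 11.95692
Q* = √(2DS / H_eff) = √(2·89,675·79 / 11.95692) ≈ 1,088.57

1,089 packs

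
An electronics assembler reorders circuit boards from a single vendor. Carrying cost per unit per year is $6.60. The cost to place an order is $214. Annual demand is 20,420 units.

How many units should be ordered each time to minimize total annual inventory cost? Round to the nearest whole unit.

1,151 units

2DS/H = 2·20,420·214/6.6 = 1,324,206.06
EOQ = √1,324,206.06 ≈ 1,150.74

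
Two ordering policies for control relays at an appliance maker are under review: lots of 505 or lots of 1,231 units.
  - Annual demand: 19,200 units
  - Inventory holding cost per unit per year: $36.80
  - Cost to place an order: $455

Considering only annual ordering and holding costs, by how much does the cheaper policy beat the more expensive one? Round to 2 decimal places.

$3,156.06

Annual cost at Q: ordering D·S/Q plus holding Q·H/2.
TC(505) = (19,200/505)×455 + (505/2)×36.8 = $26,591.01
TC(1,231) = (19,200/1,231)×455 + (1,231/2)×36.8 = $29,747.07
Cheaper: Q = 505.  Difference = $3,156.06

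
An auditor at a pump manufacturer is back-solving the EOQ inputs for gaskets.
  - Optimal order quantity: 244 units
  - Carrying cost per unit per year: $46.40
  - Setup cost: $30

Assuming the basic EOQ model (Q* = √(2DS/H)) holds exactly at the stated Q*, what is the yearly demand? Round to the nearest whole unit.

46,041 units per year

From Q* = √(2DS/H) ⇒ Q*² = 2DS/H.
D = Q²H / (2S) = 244² × 46.4 / (2 × 30) = 46,041.17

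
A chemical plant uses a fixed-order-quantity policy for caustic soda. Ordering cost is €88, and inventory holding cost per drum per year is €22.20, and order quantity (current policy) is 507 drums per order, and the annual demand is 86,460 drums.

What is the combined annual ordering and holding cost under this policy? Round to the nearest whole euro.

€20,635

Orders/yr = 86,460/507 = 170.533; ordering cost = 170.533 × €88 = €15,006.86
Average inventory = 507/2 = 253.5; holding cost = 253.5 × €22.2 = €5,627.70
Total = €15,006.86 + €5,627.70 = €20,634.56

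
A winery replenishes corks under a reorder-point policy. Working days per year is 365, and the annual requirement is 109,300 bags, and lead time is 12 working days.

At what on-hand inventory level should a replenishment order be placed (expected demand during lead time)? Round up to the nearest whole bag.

Daily demand d = 109,300 / 365 = 299.452 bags/day
Demand during lead time = 299.452 × 12 = 3,593.42
Reorder point = 3,593.42 → round up

3,594 bags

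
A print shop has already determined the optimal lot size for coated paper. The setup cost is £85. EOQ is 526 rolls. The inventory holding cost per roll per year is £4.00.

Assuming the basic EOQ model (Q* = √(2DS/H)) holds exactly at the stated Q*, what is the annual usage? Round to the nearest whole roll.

6,510 rolls per year

Since Q* = (2DS/H)^½, squaring gives Q*²·H = 2DS.
D = Q²H / (2S) = 526² × 4 / (2 × 85) = 6,510.02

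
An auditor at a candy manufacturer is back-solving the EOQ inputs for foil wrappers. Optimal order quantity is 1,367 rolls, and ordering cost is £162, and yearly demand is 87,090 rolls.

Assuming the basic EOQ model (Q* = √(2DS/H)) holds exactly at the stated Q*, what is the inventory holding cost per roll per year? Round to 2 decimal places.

Since Q* = (2DS/H)^½, squaring gives Q*²·H = 2DS.
H = 2DS / Q² = 2 × 87,090 × 162 / 1,367² = 15.1000

£15.10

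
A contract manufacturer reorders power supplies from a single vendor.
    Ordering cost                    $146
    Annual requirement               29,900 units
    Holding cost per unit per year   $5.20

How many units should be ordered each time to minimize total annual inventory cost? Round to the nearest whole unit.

Q* = √(2·D·S / H) = √(2·29,900·146 / 5.2) = √1,679,000.0 ≈ 1,295.76

1,296 units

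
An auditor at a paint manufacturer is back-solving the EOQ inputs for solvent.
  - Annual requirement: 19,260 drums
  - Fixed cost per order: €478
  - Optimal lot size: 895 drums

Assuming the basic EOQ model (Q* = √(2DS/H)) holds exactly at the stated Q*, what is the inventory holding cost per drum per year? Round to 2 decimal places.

From Q* = √(2DS/H) ⇒ Q*² = 2DS/H.
H = 2DS / Q² = 2 × 19,260 × 478 / 895² = 22.9862

€22.99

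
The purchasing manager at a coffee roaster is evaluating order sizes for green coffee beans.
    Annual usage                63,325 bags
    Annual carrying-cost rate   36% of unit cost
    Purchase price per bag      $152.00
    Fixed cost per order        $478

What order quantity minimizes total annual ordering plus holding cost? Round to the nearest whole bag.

1,052 bags

Carrying cost H = $152 × 36% = $54.7200/bag/yr
Q* = √(2·D·S / H) = √(2·63,325·478 / 54.72) = √1,106,335.9 ≈ 1,051.83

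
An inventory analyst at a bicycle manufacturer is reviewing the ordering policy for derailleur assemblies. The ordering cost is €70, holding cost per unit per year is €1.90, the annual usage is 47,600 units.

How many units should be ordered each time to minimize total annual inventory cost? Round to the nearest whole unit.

1,873 units

Q* = √(2·D·S / H) = √(2·47,600·70 / 1.9) = √3,507,368.4 ≈ 1,872.80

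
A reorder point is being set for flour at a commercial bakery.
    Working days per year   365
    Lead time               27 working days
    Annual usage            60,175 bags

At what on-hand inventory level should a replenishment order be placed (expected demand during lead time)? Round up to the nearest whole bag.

4,452 bags

Daily demand d = 60,175 / 365 = 164.863 bags/day
Demand during lead time = 164.863 × 27 = 4,451.30
Reorder point = 4,451.30 → round up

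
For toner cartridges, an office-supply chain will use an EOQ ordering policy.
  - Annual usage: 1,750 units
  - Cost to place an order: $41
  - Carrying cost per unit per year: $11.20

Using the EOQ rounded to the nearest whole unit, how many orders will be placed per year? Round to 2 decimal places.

2DS/H = 2·1,750·41/11.2 = 12,812.50
EOQ = √12,812.50 ≈ 113.19 → Q = 113
Orders per year = D/Q = 1,750 / 113 = 15.487

15.49 orders per year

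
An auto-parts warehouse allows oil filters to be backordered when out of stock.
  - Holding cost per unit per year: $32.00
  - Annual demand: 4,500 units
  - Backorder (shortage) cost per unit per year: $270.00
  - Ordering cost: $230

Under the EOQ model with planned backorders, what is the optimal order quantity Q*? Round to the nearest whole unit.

269 units

Basic EOQ = √(2·4,500·230/32) = 254.337
Backorder adjustment √((H+b)/b) = √((32+270)/270) = 1.0576
Q* = 254.337 × 1.0576 ≈ 268.99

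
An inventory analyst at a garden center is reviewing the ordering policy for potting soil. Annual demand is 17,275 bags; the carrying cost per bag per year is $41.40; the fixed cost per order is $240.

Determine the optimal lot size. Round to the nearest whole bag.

Q* = √(2·D·S / H) = √(2·17,275·240 / 41.4) = √200,289.9 ≈ 447.54

448 bags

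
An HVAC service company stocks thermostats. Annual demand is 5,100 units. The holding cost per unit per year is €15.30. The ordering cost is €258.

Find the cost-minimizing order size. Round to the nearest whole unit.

415 units

2DS/H = 2·5,100·258/15.3 = 172,000.00
EOQ = √172,000.00 ≈ 414.73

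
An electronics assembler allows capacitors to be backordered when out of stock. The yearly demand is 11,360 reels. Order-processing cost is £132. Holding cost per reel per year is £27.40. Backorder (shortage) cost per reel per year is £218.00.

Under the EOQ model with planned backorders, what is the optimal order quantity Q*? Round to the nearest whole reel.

Basic EOQ = √(2·11,360·132/27.4) = 330.838
Backorder adjustment √((H+b)/b) = √((27.4+218)/218) = 1.0610
Q* = 330.838 × 1.0610 ≈ 351.01

351 reels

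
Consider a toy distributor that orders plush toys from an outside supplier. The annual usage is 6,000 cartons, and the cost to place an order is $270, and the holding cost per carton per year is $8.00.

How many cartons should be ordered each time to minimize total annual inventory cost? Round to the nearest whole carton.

2DS/H = 2·6,000·270/8 = 405,000.00
EOQ = √405,000.00 ≈ 636.40

636 cartons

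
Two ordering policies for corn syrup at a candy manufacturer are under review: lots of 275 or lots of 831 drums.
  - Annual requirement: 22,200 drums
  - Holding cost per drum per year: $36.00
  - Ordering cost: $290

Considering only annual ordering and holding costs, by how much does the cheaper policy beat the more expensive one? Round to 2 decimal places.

$5,655.62

For each Q, cost = (D/Q)·S + (Q/2)·H.
TC(275) = (22,200/275)×290 + (275/2)×36 = $28,360.91
TC(831) = (22,200/831)×290 + (831/2)×36 = $22,705.29
Lots of 831 are cheaper by $5,655.62.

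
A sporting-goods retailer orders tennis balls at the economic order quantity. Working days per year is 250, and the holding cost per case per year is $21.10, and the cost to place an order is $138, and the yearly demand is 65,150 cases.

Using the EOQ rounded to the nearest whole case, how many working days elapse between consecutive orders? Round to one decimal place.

Q* = √(2·D·S / H) = √(2·65,150·138 / 21.1) = √852,199.1 ≈ 923.15 → Q = 923 cases
T = Q/D × 250 days = 923/65,150 × 250 = 3.542 days

3.5 days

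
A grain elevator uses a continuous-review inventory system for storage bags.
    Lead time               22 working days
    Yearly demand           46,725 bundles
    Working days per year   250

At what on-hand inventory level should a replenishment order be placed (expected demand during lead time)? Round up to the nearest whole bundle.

4,112 bundles

Daily demand d = 46,725 / 250 = 186.900 bundles/day
Demand during lead time = 186.900 × 22 = 4,111.80
Reorder point = 4,111.80 → round up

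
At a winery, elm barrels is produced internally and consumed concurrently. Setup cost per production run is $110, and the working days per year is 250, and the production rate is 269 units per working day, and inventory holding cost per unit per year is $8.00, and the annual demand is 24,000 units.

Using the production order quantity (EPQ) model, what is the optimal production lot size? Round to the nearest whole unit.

d = 24,000/250 = 96.0000 units/day;  effective holding cost H(1 − d/p) = 8·(1 − 96.0000/269) = 5.14498
Q* = √(2DS / H_eff) = √(2·24,000·110 / 5.14498) ≈ 1,013.04

1,013 units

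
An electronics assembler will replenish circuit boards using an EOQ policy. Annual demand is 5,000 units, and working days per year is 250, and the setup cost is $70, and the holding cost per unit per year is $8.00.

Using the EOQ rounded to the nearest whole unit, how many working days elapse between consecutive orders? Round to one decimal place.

Q* = √(2·D·S / H) = √(2·5,000·70 / 8) = √87,500.0 ≈ 295.80 → Q = 296 units
Cycle time = (working days × Q)/D = (250 × 296) / 5,000 = 14.800 days

14.8 days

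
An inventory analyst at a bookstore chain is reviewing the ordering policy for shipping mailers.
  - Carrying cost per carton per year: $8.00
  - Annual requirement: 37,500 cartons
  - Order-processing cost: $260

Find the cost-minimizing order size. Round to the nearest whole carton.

1,561 cartons

EOQ = √(2DS/H) = √(2 × 37,500 × 260 / 8)
    = √(2,437,500.00) ≈ 1,561.25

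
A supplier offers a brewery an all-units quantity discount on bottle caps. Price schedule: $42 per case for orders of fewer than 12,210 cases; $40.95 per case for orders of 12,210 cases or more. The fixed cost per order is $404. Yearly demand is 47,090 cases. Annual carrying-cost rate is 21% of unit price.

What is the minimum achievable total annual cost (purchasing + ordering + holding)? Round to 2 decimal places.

$1,982,393.54

H₁ = 21%×$42 = $8.8200;  H₂ = 21%×$40.95 = $8.5995
EOQ₁ = √(2×47,090×404/8.8200) = 2,077.00  (< 12,210, feasible at tier 1)
EOQ₂ = √(2×47,090×404/8.5995) = 2,103.46  (< 12,210 → use Q = 12,210 at tier-2 price)
TC(tier 1 (EOQ₁), Q≈2,077.0) = $1,996,099.11
TC(tier 2, Q≈12,210.0) = $1,982,393.54
Minimum at tier 2: $1,982,393.54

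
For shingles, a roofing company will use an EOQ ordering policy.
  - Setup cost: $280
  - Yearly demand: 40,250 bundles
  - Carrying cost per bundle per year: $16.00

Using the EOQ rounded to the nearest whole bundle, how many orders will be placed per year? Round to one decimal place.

33.9 orders per year

Q* = √(2·D·S / H) = √(2·40,250·280 / 16) = √1,408,750.0 ≈ 1,186.91 → Q = 1,187
Orders per year = D/Q = 40,250 / 1,187 = 33.909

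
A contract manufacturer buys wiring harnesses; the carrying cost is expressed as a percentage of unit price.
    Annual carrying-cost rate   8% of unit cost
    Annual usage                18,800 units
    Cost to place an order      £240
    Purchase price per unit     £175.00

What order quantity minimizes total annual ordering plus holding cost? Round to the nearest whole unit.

H = i·C = 0.08 × £175 = £14.0000 per unit-year
EOQ = √(2DS/H) = √(2 × 18,800 × 240 / 14)
    = √(644,571.43) ≈ 802.85

803 units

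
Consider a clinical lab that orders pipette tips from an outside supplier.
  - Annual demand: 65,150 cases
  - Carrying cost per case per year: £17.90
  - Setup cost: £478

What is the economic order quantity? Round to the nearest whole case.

1,865 cases

Q* = √(2·D·S / H) = √(2·65,150·478 / 17.9) = √3,479,519.6 ≈ 1,865.35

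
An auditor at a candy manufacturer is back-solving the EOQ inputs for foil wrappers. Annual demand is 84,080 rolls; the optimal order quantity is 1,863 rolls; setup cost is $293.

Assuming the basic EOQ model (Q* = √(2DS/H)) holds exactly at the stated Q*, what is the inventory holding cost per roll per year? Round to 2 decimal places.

$14.20

EOQ relation: Q² = 2DS/H, so rearrange for the unknown.
H = 2DS / Q² = 2 × 84,080 × 293 / 1,863² = 14.1960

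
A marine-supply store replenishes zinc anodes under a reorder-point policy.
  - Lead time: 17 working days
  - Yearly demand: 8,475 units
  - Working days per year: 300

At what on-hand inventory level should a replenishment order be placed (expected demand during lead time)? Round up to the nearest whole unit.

481 units

Daily demand d = 8,475 / 300 = 28.250 units/day
Demand during lead time = 28.250 × 17 = 480.25
Reorder point = 480.25 → round up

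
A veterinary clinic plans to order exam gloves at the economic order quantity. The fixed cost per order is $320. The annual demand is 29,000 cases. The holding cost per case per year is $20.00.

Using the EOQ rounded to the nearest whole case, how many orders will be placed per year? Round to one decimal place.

2DS/H = 2·29,000·320/20 = 928,000.00
EOQ = √928,000.00 ≈ 963.33 → Q = 963
N = D/Q = 29,000/963 ≈ 30.114 orders/yr

30.1 orders per year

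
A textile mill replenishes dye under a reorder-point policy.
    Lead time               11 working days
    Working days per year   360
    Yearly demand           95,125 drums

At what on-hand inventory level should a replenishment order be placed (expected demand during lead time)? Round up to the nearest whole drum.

2,907 drums

Daily demand d = 95,125 / 360 = 264.236 drums/day
Demand during lead time = 264.236 × 11 = 2,906.60
Reorder point = 2,906.60 → round up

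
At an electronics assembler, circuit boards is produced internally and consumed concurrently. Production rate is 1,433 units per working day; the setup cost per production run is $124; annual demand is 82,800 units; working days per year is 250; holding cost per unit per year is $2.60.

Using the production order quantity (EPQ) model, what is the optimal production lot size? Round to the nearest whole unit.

Daily demand d = 82,800/250 = 331.200; p = 1433; 1 − d/p = 0.76888
EPQ = √(2DS / (H(1 − d/p)))
    = √(2 × 82,800 × 124 / (2.6 × 0.76888)) ≈ 3,204.99

3,205 units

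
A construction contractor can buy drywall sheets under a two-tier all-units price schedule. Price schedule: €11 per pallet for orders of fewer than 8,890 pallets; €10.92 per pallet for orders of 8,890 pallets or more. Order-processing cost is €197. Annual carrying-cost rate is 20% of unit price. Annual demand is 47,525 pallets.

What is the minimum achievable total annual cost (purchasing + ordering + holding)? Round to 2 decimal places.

H₁ = 20%×€11 = €2.2000;  H₂ = 20%×€10.92 = €2.1840
EOQ₁ = √(2×47,525×197/2.2000) = 2,917.41  (< 8,890, feasible at tier 1)
EOQ₂ = √(2×47,525×197/2.1840) = 2,928.08  (< 8,890 → use Q = 8,890 at tier-2 price)
TC(tier 1 (EOQ₁), Q≈2,917.4) = €529,193.31
TC(tier 2, Q≈8,890.0) = €529,734.02
Minimum at tier 1 (EOQ₁): €529,193.31

€529,193.31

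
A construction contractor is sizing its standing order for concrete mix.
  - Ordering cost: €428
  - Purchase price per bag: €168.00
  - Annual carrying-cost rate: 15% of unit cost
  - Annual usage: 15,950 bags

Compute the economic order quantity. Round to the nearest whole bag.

736 bags

H = i·C = 0.15 × €168 = €25.2000 per bag-year
Optimal lot size Q* = (2 × 15,950 × €428 / €25.2)^½ ≈ 736.07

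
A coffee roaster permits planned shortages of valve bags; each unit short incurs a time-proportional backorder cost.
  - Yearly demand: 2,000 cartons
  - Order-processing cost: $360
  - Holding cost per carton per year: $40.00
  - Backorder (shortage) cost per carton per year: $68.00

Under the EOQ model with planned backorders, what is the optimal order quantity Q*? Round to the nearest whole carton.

239 cartons

Q* = √(2DS/H) · √((H + b)/b)
   = √(2 × 2,000 × 360 / 40) · √((40 + 68) / 68)
   = 189.737 × 1.2603 ≈ 239.12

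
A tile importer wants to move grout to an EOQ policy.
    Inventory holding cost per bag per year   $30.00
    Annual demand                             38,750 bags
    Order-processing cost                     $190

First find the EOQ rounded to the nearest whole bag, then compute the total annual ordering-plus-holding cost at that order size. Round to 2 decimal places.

$21,017.85

EOQ = √(2DS/H) = √(2 × 38,750 × 190 / 30)
    = √(490,833.33) ≈ 700.59 → Q = 701 bags
Ordering: D/Q × S = 38,750/701 × $190 = $10,502.85
Holding:  Q/2 × H = 701/2 × $30 = $10,515.00
Total = $10,502.85 + $10,515.00 = $21,017.85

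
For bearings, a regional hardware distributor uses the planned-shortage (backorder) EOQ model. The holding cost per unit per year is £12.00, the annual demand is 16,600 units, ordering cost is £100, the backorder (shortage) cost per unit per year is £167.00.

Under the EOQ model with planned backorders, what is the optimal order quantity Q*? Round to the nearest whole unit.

545 units

Q* = √(2DS/H) · √((H + b)/b)
   = √(2 × 16,600 × 100 / 12) · √((12 + 167) / 167)
   = 525.991 × 1.0353 ≈ 544.56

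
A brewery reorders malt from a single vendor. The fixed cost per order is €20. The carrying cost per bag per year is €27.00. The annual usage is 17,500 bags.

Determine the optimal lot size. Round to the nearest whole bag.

EOQ = √(2DS/H) = √(2 × 17,500 × 20 / 27)
    = √(25,925.93) ≈ 161.02

161 bags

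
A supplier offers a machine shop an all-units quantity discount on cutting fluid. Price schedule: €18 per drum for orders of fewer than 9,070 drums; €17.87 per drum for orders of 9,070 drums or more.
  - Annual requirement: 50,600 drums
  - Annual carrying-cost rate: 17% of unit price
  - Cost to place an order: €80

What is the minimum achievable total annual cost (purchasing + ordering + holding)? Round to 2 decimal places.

€915,777.32

H₁ = 17%×€18 = €3.0600;  H₂ = 17%×€17.87 = €3.0379
EOQ₁ = √(2×50,600×80/3.0600) = 1,626.58  (< 9,070, feasible at tier 1)
EOQ₂ = √(2×50,600×80/3.0379) = 1,632.48  (< 9,070 → use Q = 9,070 at tier-2 price)
TC(tier 1 (EOQ₁), Q≈1,626.6) = €915,777.32
TC(tier 2, Q≈9,070.0) = €918,445.18
Minimum at tier 1 (EOQ₁): €915,777.32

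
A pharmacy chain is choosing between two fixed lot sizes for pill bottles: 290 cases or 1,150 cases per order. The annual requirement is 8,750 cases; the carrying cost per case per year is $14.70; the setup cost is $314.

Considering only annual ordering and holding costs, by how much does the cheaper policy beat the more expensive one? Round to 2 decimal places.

$764.01

Annual cost at Q: ordering D·S/Q plus holding Q·H/2.
TC(290) = (8,750/290)×314 + (290/2)×14.7 = $11,605.64
TC(1,150) = (8,750/1,150)×314 + (1,150/2)×14.7 = $10,841.63
|ΔTC| = |$11,605.64 − $10,841.63| = $764.01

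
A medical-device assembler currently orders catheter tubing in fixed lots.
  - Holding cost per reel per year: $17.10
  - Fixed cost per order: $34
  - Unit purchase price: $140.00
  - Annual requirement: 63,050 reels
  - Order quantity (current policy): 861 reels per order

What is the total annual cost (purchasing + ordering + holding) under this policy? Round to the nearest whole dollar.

Ordering: D/Q × S = 63,050/861 × $34 = $2,489.78
Holding:  Q/2 × H = 861/2 × $17.1 = $7,361.55
Purchase cost = D·C = 63,050 × 140 = $8,827,000.00
Total = $2,489.78 + $7,361.55 + $8,827,000.00 = $8,836,851.33

$8,836,851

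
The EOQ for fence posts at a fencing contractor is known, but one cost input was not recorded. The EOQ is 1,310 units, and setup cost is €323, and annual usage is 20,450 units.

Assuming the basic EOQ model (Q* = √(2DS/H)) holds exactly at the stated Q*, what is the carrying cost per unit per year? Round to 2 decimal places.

Since Q* = (2DS/H)^½, squaring gives Q*²·H = 2DS.
H = 2DS / Q² = 2 × 20,450 × 323 / 1,310² = 7.6981

€7.70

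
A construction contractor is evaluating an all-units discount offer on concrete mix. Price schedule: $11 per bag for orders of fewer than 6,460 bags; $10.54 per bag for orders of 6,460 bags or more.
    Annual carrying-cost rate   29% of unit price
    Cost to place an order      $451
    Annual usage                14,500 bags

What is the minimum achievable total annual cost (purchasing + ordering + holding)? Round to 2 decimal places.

H₁ = 29%×$11 = $3.1900;  H₂ = 29%×$10.54 = $3.0566
EOQ₁ = √(2×14,500×451/3.1900) = 2,024.85  (< 6,460, feasible at tier 1)
EOQ₂ = √(2×14,500×451/3.0566) = 2,068.56  (< 6,460 → use Q = 6,460 at tier-2 price)
TC(tier 1 (EOQ₁), Q≈2,024.8) = $165,959.26
TC(tier 2, Q≈6,460.0) = $163,715.12
Minimum at tier 2: $163,715.12

$163,715.12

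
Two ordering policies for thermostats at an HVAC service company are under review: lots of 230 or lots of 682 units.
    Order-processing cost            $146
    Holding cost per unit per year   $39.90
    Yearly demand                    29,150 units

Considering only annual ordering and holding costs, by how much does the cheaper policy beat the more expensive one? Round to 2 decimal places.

$3,246.19

Annual cost at Q: ordering D·S/Q plus holding Q·H/2.
TC(230) = (29,150/230)×146 + (230/2)×39.9 = $23,092.41
TC(682) = (29,150/682)×146 + (682/2)×39.9 = $19,846.22
Cheaper: Q = 682.  Difference = $3,246.19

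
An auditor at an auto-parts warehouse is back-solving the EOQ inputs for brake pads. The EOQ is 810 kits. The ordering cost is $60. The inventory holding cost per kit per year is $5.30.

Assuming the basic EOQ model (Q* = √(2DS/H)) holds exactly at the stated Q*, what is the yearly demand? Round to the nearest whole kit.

28,978 kits per year

Since Q* = (2DS/H)^½, squaring gives Q*²·H = 2DS.
D = Q²H / (2S) = 810² × 5.3 / (2 × 60) = 28,977.75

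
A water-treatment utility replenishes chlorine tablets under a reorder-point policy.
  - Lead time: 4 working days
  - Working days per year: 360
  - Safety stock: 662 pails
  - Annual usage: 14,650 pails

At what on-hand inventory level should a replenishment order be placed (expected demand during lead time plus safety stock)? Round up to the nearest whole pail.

825 pails

Daily demand d = 14,650 / 360 = 40.694 pails/day
Demand during lead time = 40.694 × 4 = 162.78
Reorder point = 162.78 + 662 = 824.78 → round up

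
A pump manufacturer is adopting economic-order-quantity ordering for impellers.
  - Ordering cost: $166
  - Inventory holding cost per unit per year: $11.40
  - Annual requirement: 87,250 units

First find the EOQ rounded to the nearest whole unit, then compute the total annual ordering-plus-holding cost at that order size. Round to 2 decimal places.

$18,172.06

Optimal lot size Q* = (2 × 87,250 × $166 / $11.4)^½ ≈ 1,594.04 → Q = 1,594 units
Annual ordering cost = (D/Q)·S = (87,250/1,594) × 166 = $9,086.26
Annual holding cost  = (Q/2)·H = (1,594/2) × 11.4 = $9,085.80
Total = $9,086.26 + $9,085.80 = $18,172.06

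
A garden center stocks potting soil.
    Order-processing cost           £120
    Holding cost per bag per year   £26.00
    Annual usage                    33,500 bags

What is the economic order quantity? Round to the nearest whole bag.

556 bags

Q* = √(2·D·S / H) = √(2·33,500·120 / 26) = √309,230.8 ≈ 556.09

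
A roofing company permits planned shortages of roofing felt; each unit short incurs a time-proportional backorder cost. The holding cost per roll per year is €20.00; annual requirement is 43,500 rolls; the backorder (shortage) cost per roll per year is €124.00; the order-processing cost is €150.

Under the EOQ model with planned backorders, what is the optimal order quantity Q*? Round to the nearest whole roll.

Q* = √(2DS/H) · √((H + b)/b)
   = √(2 × 43,500 × 150 / 20) · √((20 + 124) / 124)
   = 807.775 × 1.0776 ≈ 870.48

870 rolls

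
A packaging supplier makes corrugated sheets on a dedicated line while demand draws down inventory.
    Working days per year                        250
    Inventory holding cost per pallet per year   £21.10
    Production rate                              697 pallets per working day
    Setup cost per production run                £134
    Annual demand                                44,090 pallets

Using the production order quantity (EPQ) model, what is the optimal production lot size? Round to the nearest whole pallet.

866 pallets

Daily demand d = 44,090/250 = 176.360; p = 697; 1 − d/p = 0.74697
EPQ = √(2DS / (H(1 − d/p)))
    = √(2 × 44,090 × 134 / (21.1 × 0.74697)) ≈ 865.85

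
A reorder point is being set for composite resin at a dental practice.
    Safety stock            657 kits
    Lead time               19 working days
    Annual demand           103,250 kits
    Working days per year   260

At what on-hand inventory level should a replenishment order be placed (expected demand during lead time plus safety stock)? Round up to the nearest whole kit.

8,203 kits

Daily demand d = 103,250 / 260 = 397.115 kits/day
Demand during lead time = 397.115 × 19 = 7,545.19
Reorder point = 7,545.19 + 657 = 8,202.19 → round up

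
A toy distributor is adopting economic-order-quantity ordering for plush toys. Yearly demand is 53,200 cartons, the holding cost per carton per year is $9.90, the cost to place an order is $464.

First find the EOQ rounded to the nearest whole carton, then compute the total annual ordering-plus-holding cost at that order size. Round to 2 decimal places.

$22,107.90

2DS/H = 2·53,200·464/9.9 = 4,986,828.28
EOQ = √4,986,828.28 ≈ 2,233.12 → Q = 2,233 cartons
Ordering: D/Q × S = 53,200/2,233 × $464 = $11,054.55
Holding:  Q/2 × H = 2,233/2 × $9.9 = $11,053.35
Total = $11,054.55 + $11,053.35 = $22,107.90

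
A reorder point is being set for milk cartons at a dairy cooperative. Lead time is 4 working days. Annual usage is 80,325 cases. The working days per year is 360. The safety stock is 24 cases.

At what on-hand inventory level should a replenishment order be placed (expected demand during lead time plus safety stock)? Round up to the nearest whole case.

Daily demand d = 80,325 / 360 = 223.125 cases/day
Demand during lead time = 223.125 × 4 = 892.50
Reorder point = 892.50 + 24 = 916.50 → round up

917 cases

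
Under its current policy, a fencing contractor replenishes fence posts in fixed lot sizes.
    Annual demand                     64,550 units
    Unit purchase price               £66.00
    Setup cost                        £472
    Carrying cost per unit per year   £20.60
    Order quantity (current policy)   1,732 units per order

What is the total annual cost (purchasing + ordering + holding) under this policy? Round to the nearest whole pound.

Ordering: D/Q × S = 64,550/1,732 × £472 = £17,590.99
Holding:  Q/2 × H = 1,732/2 × £20.6 = £17,839.60
Purchase cost = D·C = 64,550 × 66 = £4,260,300.00
Total = £17,590.99 + £17,839.60 + £4,260,300.00 = £4,295,730.59

£4,295,731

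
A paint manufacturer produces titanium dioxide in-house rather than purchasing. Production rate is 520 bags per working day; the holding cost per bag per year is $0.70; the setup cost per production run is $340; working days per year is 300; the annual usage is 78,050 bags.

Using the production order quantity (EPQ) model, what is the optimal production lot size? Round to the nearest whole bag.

d = 78,050/300 = 260.1667 bags/day;  effective holding cost H(1 − d/p) = 0.7·(1 − 260.1667/520) = 0.34978
Q* = √(2DS / H_eff) = √(2·78,050·340 / 0.34978) ≈ 12,318.17

12,318 bags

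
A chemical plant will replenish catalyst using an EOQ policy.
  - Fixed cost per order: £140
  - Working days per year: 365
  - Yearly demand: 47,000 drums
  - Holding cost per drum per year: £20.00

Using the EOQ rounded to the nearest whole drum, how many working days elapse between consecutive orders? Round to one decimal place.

6.3 days

Q* = √(2·D·S / H) = √(2·47,000·140 / 20) = √658,000.0 ≈ 811.17 → Q = 811 drums
T = Q/D × 365 days = 811/47,000 × 365 = 6.298 days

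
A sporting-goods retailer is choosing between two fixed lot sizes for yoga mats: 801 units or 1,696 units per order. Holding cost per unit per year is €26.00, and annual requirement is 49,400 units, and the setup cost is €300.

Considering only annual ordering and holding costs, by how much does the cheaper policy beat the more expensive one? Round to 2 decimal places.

TC(Q) = (D/Q)S + (Q/2)H
TC(801) = (49,400/801)×300 + (801/2)×26 = €28,914.87
TC(1,696) = (49,400/1,696)×300 + (1,696/2)×26 = €30,786.21
Lots of 801 are cheaper by €1,871.33.

€1,871.33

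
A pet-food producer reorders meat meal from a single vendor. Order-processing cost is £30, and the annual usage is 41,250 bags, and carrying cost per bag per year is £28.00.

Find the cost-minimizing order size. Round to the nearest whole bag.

EOQ = √(2DS/H) = √(2 × 41,250 × 30 / 28)
    = √(88,392.86) ≈ 297.31

297 bags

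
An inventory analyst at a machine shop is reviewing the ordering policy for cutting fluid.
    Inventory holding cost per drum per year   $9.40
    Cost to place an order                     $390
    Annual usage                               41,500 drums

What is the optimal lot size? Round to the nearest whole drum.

1,856 drums

Optimal lot size Q* = (2 × 41,500 × $390 / $9.4)^½ ≈ 1,855.70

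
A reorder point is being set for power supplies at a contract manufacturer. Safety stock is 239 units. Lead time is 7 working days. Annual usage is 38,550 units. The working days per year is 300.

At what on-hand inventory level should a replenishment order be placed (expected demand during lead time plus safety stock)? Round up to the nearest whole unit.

Daily demand d = 38,550 / 300 = 128.500 units/day
Demand during lead time = 128.500 × 7 = 899.50
Reorder point = 899.50 + 239 = 1,138.50 → round up

1,139 units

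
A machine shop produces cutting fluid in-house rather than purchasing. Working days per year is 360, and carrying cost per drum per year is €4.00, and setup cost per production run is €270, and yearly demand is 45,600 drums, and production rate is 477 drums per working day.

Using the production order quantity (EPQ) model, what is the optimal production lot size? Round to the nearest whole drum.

Daily demand d = 45,600/360 = 126.667; p = 477; 1 − d/p = 0.73445
EPQ = √(2DS / (H(1 − d/p)))
    = √(2 × 45,600 × 270 / (4 × 0.73445)) ≈ 2,895.13

2,895 drums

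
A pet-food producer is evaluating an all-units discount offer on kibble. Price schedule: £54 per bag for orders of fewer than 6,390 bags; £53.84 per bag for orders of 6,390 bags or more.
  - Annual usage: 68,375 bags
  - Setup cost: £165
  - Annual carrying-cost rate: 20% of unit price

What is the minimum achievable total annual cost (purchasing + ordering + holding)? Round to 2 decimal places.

H₁ = 20%×£54 = £10.8000;  H₂ = 20%×£53.84 = £10.7680
EOQ₁ = √(2×68,375×165/10.8000) = 1,445.42  (< 6,390, feasible at tier 1)
EOQ₂ = √(2×68,375×165/10.7680) = 1,447.57  (< 6,390 → use Q = 6,390 at tier-2 price)
TC(tier 1 (EOQ₁), Q≈1,445.4) = £3,707,860.53
TC(tier 2, Q≈6,390.0) = £3,717,479.31
Minimum at tier 1 (EOQ₁): £3,707,860.53

£3,707,860.53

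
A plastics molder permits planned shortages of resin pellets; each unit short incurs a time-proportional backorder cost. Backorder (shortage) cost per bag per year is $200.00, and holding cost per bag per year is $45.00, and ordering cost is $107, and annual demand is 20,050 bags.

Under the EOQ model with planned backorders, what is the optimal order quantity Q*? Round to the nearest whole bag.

342 bags

Basic EOQ = √(2·20,050·107/45) = 308.786
Backorder adjustment √((H+b)/b) = √((45+200)/200) = 1.1068
Q* = 308.786 × 1.1068 ≈ 341.76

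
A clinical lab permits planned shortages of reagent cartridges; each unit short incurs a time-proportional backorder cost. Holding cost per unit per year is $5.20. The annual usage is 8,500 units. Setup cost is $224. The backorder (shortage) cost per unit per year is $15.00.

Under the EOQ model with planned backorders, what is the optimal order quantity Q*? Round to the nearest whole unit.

993 units

Basic EOQ = √(2·8,500·224/5.2) = 855.750
Backorder adjustment √((H+b)/b) = √((5.2+15)/15) = 1.1605
Q* = 855.750 × 1.1605 ≈ 993.06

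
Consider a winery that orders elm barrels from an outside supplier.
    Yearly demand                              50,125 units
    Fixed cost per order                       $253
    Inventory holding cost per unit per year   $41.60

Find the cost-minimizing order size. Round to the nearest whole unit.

781 units

Q* = √(2·D·S / H) = √(2·50,125·253 / 41.6) = √609,693.5 ≈ 780.83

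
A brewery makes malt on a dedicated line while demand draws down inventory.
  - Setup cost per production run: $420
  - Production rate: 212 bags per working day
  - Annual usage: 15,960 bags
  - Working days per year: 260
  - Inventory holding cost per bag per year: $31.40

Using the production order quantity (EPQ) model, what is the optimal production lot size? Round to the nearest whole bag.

Daily demand d = 15,960/260 = 61.385; p = 212; 1 − d/p = 0.71045
EPQ = √(2DS / (H(1 − d/p)))
    = √(2 × 15,960 × 420 / (31.4 × 0.71045)) ≈ 775.22

775 bags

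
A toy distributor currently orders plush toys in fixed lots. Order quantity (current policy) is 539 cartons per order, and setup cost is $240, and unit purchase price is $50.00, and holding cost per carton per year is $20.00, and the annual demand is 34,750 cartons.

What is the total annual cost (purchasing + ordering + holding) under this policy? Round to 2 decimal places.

$1,758,363.10

Orders/yr = 34,750/539 = 64.471; ordering cost = 64.471 × $240 = $15,473.10
Average inventory = 539/2 = 269.5; holding cost = 269.5 × $20 = $5,390.00
Purchase cost = D·C = 34,750 × 50 = $1,737,500.00
Total = $15,473.10 + $5,390.00 + $1,737,500.00 = $1,758,363.10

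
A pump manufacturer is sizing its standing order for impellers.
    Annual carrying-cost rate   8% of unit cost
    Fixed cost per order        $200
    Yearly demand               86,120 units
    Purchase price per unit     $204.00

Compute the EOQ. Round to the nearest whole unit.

Carrying cost H = $204 × 8% = $16.3200/unit/yr
Optimal lot size Q* = (2 × 86,120 × $200 / $16.32)^½ ≈ 1,452.85

1,453 units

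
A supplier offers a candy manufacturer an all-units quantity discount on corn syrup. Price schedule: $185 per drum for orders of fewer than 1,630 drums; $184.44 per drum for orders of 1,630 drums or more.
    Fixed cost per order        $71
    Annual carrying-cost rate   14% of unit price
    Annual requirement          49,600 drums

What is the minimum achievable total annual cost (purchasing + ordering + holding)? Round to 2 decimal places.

H₁ = 14%×$185 = $25.9000;  H₂ = 14%×$184.44 = $25.8216
EOQ₁ = √(2×49,600×71/25.9000) = 521.48  (< 1,630, feasible at tier 1)
EOQ₂ = √(2×49,600×71/25.8216) = 522.27  (< 1,630 → use Q = 1,630 at tier-2 price)
TC(tier 1 (EOQ₁), Q≈521.5) = $9,189,506.25
TC(tier 2, Q≈1,630.0) = $9,171,429.09
Minimum at tier 2: $9,171,429.09

$9,171,429.09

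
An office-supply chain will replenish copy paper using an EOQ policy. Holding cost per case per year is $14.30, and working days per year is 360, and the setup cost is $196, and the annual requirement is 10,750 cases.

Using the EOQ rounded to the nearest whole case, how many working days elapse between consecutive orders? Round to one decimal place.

18.2 days

Optimal lot size Q* = (2 × 10,750 × $196 / $14.3)^½ ≈ 542.85 → Q = 543 cases
T = Q/D × 360 days = 543/10,750 × 360 = 18.184 days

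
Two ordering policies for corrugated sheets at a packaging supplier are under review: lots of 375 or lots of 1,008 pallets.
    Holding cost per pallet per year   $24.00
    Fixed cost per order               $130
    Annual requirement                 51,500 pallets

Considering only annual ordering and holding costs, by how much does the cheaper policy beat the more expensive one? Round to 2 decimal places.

Annual cost at Q: ordering D·S/Q plus holding Q·H/2.
TC(375) = (51,500/375)×130 + (375/2)×24 = $22,353.33
TC(1,008) = (51,500/1,008)×130 + (1,008/2)×24 = $18,737.87
Cheaper: Q = 1,008.  Difference = $3,615.47

$3,615.47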